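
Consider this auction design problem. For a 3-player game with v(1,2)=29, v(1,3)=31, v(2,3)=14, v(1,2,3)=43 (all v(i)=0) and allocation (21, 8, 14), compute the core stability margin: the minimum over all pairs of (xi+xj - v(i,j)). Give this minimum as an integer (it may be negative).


Step 1: Slack for coalition (1,2): x1+x2 - v12 = 29 - 29 = 0
Step 2: Slack for coalition (1,3): x1+x3 - v13 = 35 - 31 = 4
Step 3: Slack for coalition (2,3): x2+x3 - v23 = 22 - 14 = 8
Step 4: Minimum slack = min(0, 4, 8) = 0, attained by (1,2); no pair can gain by deviating, so the allocation is in the core

0


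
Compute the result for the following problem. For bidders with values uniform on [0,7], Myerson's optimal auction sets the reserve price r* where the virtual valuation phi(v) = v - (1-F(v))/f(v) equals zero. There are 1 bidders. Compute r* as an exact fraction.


Step 1: For U[0,7], F(v) = v/7 and f(v) = 1/7
Step 2: phi(v) = v - (1 - v/7)/(1/7) = v - (7 - v) = 2v - 7
Step 3: Set phi(r*) = 0: 2r* - 7 = 0
Step 4: r* = 7/2 (the number of bidders n = 1 does not enter)

7/2


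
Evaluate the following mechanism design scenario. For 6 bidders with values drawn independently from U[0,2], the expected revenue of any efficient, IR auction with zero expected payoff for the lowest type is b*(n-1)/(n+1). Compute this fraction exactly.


Step 1: By Revenue Equivalence, expected revenue = b*(n-1)/(n+1)
Step 2: Substituting n = 6, b = 2
Step 3: Revenue = 2*(6-1)/(6+1) = 2*5/7
Step 4: Revenue = 10/7

10/7


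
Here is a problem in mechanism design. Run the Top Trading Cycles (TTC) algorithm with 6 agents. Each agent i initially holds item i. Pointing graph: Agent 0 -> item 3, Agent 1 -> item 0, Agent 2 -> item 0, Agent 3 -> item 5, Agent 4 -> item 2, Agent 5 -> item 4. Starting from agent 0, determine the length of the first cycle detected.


Step 1: Trace the pointer graph from agent 0: 0 -> 3 -> 5 -> 4 -> 2 -> 0
Step 2: A cycle is detected when we revisit agent 0
Step 3: The cycle is: 0 -> 3 -> 5 -> 4 -> 2 -> 0
Step 4: Cycle length = 5

5


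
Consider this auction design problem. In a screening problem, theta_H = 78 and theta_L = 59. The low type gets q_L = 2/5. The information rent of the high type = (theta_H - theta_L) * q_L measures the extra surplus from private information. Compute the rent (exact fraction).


Step 1: theta_H - theta_L = 78 - 59 = 19
Step 2: Information rent = (theta_H - theta_L) * q_L
Step 3: = 19 * 2/5
Step 4: = 38/5

38/5


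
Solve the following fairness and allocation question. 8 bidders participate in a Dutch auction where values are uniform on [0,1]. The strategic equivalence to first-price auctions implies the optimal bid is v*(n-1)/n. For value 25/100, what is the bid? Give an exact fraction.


Step 1: Dutch auctions are strategically equivalent to first-price auctions
Step 2: The equilibrium bid is b(v) = v*(n-1)/n
Step 3: b = 1/4 * 7/8
Step 4: b = 7/32

7/32


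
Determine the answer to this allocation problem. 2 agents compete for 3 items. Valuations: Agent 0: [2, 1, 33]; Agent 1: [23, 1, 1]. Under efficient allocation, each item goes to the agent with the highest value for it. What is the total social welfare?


Step 1: For each item, find the maximum value among all agents.
Step 2: Item 0 -> Agent 1 (value 23)
Step 3: Item 1 -> Agent 0 (value 1)
Step 4: Item 2 -> Agent 0 (value 33)
Step 5: Total welfare = 23 + 1 + 33 = 57

57


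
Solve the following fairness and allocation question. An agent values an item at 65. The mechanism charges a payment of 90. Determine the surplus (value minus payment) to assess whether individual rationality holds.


Step 1: Surplus = value - payment = 65 - 90 = -25
Step 2: IR is violated (surplus < 0)

-25


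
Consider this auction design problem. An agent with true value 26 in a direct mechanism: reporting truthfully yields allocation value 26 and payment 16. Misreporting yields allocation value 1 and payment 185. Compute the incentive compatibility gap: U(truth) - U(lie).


Step 1: U(truth) = value - payment = 26 - 16 = 10
Step 2: U(lie) = allocation - payment = 1 - 185 = -184
Step 3: IC gap = 10 - (-184) = 194

194


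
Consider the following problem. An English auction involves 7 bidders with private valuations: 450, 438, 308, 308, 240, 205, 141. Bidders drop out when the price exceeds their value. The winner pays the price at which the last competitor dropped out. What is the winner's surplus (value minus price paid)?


Step 1: Identify the highest value: 450
Step 2: Identify the second-highest value: 438
Step 3: The final price = second-highest value = 438
Step 4: Surplus = 450 - 438 = 12

12


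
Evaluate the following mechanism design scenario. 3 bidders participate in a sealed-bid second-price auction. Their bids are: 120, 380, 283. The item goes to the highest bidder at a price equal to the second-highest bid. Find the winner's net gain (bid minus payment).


Step 1: Sort bids in descending order: 380, 283, 120
Step 2: The winning bid is the highest: 380
Step 3: The payment equals the second-highest bid: 283
Step 4: Surplus = winner's bid - payment = 380 - 283 = 97

97


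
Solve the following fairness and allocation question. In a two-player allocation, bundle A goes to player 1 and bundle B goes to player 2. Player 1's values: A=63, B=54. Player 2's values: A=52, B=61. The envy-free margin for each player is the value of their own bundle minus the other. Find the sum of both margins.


Step 1: Player 1's margin = v1(A) - v1(B) = 63 - 54 = 9
Step 2: Player 2's margin = v2(B) - v2(A) = 61 - 52 = 9
Step 3: Total margin = 9 + 9 = 18

18


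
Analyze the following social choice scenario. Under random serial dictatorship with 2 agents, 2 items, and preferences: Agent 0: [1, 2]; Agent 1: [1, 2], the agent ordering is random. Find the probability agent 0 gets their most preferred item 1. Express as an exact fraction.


Step 1: Agent 0 wants item 1
Step 2: There are 2 possible orderings of agents
Step 3: In 1 orderings, agent 0 gets item 1
Step 4: Probability = 1/2

1/2


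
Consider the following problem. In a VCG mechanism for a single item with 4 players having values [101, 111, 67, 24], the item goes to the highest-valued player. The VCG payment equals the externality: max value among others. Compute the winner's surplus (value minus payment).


Step 1: The winner is the agent with the highest value: agent 1 with value 111
Step 2: Values of other agents: [101, 67, 24]
Step 3: VCG payment = max of others' values = 101
Step 4: Surplus = 111 - 101 = 10

10


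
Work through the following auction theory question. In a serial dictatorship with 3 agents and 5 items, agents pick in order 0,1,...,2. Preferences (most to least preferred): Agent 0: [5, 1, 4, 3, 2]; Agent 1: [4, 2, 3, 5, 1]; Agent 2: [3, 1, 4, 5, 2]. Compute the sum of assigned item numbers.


Step 1: Agent 0 picks item 5
Step 2: Agent 1 picks item 4
Step 3: Agent 2 picks item 3
Step 4: Sum = 5 + 4 + 3 = 12

12


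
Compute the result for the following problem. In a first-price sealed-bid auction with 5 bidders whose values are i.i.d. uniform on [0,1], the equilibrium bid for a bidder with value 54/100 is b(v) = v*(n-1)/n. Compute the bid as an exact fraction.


Step 1: The symmetric BNE bidding function is b(v) = v * (n-1) / n
Step 2: Substitute v = 27/50 and n = 5
Step 3: b = 27/50 * 4/5
Step 4: b = 54/125

54/125


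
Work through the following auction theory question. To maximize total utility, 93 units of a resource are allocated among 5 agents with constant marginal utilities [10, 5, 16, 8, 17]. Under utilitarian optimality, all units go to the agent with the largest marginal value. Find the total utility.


Step 1: The marginal utilities are [10, 5, 16, 8, 17]
Step 2: The highest marginal utility is 17
Step 3: All 93 units go to that agent
Step 4: Total utility = 17 * 93 = 1581

1581


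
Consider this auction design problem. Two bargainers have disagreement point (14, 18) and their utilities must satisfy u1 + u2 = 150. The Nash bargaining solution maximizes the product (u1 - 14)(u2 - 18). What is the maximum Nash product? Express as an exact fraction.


Step 1: The Nash solution splits surplus symmetrically above the disagreement point
Step 2: u1 = (total + d1 - d2)/2 = (150 + 14 - 18)/2 = 73
Step 3: u2 = (total - d1 + d2)/2 = (150 - 14 + 18)/2 = 77
Step 4: Nash product = (73 - 14) * (77 - 18)
Step 5: = 59 * 59 = 3481

3481


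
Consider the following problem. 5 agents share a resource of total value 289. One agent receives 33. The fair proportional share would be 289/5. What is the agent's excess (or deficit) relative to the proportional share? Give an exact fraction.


Step 1: Proportional share = 289/5
Step 2: Agent's actual allocation = 33
Step 3: Excess = 33 - 289/5 = -124/5

-124/5


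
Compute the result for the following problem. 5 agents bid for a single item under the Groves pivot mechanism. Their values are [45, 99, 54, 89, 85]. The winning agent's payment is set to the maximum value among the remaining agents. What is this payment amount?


Step 1: The efficient winner is agent 1 with value 99
Step 2: Other agents' values: [45, 54, 89, 85]
Step 3: Pivot payment = max(others) = 89
Step 4: The winner pays 89

89


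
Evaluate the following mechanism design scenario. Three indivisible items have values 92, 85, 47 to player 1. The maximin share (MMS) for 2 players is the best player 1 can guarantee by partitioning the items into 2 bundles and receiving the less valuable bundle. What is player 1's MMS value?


Step 1: Item values = 92, 85, 47
Step 2: Enumerate all 2-bundle partitions and take the smaller bundle:
  Partition 1: {92} vs {85,47} -> bundles 92, 132; min = 92
  Partition 2: {85} vs {92,47} -> bundles 85, 139; min = 85
  Partition 3: {47} vs {92,85} -> bundles 47, 177; min = 47
Step 3: MMS = max(92, 85, 47) = 92

92


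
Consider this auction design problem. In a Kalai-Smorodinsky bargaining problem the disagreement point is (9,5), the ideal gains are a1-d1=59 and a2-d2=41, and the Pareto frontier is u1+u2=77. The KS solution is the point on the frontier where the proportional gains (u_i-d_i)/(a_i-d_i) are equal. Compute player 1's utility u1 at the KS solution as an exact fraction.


Step 1: At the KS point, (u1-d1)/r1 = (u2-d2)/r2 = t and u1+u2 = 77
Step 2: u1 = d1 + r1*t and u2 = d2 + r2*t, so (d1 + r1*t) + (d2 + r2*t) = 77
Step 3: t = (77 - 9 - 5)/(59 + 41) = 63/100
Step 4: u1 = d1 + r1*t = 9 + 59 * 63/100 = 4617/100
Step 5: (Check: u2 = d2 + r2*t = 3083/100; u1+u2 = 4617/100 + 3083/100 = 77, on the frontier.)

4617/100


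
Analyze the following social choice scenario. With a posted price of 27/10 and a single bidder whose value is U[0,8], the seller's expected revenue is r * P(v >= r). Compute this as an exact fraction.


Step 1: Posted price r = 27/10, value support [0,8]
Step 2: P(v >= r) = (8 - 27/10)/8 = 53/80
Step 3: Expected revenue = r * P(v >= r) = 27/10 * 53/80
Step 4: Revenue = 1431/800

1431/800


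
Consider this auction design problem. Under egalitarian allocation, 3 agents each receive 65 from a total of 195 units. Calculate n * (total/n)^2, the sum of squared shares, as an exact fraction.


Step 1: Each agent's share = 195/3 = 65
Step 2: Square of each share = (65)^2 = 4225
Step 3: Sum of squares = 3 * 4225 = 12675

12675


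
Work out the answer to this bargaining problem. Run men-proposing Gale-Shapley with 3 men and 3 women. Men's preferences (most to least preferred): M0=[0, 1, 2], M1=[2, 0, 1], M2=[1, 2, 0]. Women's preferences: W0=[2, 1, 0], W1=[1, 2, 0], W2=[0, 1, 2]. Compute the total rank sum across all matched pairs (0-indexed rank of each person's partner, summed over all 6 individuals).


Step 1: Run Gale-Shapley (men propose, women hold best offer):
  M0 proposes to W0; she accepts
  M1 proposes to W2; she accepts
  M2 proposes to W1; she accepts
Step 2: Final matching: W0-M0, W1-M2, W2-M1
Step 3: 0-indexed ranks (man's rank of his match, then woman's): 0 + 2 + 0 + 1 + 0 + 1
Step 4: Total rank sum = 4

4


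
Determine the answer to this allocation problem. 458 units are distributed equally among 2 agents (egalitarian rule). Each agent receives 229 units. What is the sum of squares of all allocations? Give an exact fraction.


Step 1: Each agent's share = 458/2 = 229
Step 2: Square of each share = (229)^2 = 52441
Step 3: Sum of squares = 2 * 52441 = 104882

104882


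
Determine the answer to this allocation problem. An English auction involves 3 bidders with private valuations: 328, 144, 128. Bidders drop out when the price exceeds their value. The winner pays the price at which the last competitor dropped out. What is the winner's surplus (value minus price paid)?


Step 1: Identify the highest value: 328
Step 2: Identify the second-highest value: 144
Step 3: The final price = second-highest value = 144
Step 4: Surplus = 328 - 144 = 184

184


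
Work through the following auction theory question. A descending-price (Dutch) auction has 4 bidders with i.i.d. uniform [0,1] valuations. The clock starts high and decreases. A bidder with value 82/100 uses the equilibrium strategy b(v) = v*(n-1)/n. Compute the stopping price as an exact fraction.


Step 1: Dutch auctions are strategically equivalent to first-price auctions
Step 2: The equilibrium bid is b(v) = v*(n-1)/n
Step 3: b = 41/50 * 3/4
Step 4: b = 123/200

123/200


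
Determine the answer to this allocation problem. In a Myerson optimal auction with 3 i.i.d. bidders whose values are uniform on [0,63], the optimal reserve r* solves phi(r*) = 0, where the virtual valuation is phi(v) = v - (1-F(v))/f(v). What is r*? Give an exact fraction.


Step 1: For U[0,63], F(v) = v/63 and f(v) = 1/63
Step 2: phi(v) = v - (1 - v/63)/(1/63) = v - (63 - v) = 2v - 63
Step 3: Set phi(r*) = 0: 2r* - 63 = 0
Step 4: r* = 63/2 (the number of bidders n = 3 does not enter)

63/2


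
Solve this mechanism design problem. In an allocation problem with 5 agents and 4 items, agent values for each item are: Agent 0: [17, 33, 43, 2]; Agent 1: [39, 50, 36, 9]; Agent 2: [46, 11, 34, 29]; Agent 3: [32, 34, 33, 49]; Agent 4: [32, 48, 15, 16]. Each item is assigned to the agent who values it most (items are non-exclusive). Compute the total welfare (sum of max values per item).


Step 1: For each item, find the maximum value among all agents.
Step 2: Item 0 -> Agent 2 (value 46)
Step 3: Item 1 -> Agent 1 (value 50)
Step 4: Item 2 -> Agent 0 (value 43)
Step 5: Item 3 -> Agent 3 (value 49)
Step 6: Total welfare = 46 + 50 + 43 + 49 = 188

188


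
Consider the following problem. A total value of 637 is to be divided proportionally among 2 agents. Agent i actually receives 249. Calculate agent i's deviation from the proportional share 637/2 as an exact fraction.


Step 1: Proportional share = 637/2
Step 2: Agent's actual allocation = 249
Step 3: Excess = 249 - 637/2 = -139/2

-139/2


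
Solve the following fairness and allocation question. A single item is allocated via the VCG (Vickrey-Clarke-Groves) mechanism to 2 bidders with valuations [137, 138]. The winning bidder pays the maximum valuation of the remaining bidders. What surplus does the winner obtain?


Step 1: The winner is the agent with the highest value: agent 1 with value 138
Step 2: Values of other agents: [137]
Step 3: VCG payment = max of others' values = 137
Step 4: Surplus = 138 - 137 = 1

1


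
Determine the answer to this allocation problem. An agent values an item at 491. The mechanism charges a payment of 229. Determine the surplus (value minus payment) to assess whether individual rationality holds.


Step 1: Surplus = value - payment = 491 - 229 = 262
Step 2: IR is satisfied (surplus >= 0)

262


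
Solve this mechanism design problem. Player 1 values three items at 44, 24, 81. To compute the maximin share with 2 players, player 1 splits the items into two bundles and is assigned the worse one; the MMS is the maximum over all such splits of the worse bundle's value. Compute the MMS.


Step 1: Item values = 44, 24, 81
Step 2: Enumerate all 2-bundle partitions and take the smaller bundle:
  Partition 1: {44} vs {24,81} -> bundles 44, 105; min = 44
  Partition 2: {24} vs {44,81} -> bundles 24, 125; min = 24
  Partition 3: {81} vs {44,24} -> bundles 81, 68; min = 68
Step 3: MMS = max(44, 24, 68) = 68

68


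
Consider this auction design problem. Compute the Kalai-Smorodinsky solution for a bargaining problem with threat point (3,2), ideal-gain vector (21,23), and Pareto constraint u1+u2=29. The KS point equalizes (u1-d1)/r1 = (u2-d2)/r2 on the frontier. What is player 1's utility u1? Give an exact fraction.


Step 1: At the KS point, (u1-d1)/r1 = (u2-d2)/r2 = t and u1+u2 = 29
Step 2: u1 = d1 + r1*t and u2 = d2 + r2*t, so (d1 + r1*t) + (d2 + r2*t) = 29
Step 3: t = (29 - 3 - 2)/(21 + 23) = 24/44 = 6/11
Step 4: u1 = d1 + r1*t = 3 + 21 * 6/11 = 159/11
Step 5: (Check: u2 = d2 + r2*t = 160/11; u1+u2 = 159/11 + 160/11 = 29, on the frontier.)

159/11


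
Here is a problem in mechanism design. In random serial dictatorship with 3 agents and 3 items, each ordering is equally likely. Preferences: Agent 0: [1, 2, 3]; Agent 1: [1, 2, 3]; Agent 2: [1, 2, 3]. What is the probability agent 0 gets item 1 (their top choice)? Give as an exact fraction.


Step 1: Agent 0 wants item 1
Step 2: There are 6 possible orderings of agents
Step 3: In 2 orderings, agent 0 gets item 1
Step 4: Probability = 2/6 = 1/3

1/3


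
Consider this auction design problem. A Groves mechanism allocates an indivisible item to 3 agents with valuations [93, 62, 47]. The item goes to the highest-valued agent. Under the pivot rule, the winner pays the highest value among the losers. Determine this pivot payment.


Step 1: The efficient winner is agent 0 with value 93
Step 2: Other agents' values: [62, 47]
Step 3: Pivot payment = max(others) = 62
Step 4: The winner pays 62

62


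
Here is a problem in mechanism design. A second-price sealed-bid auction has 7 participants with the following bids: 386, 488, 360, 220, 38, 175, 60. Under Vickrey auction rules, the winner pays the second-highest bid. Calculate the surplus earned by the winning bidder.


Step 1: Sort bids in descending order: 488, 386, 360, 220, 175, 60, 38
Step 2: The winning bid is the highest: 488
Step 3: The payment equals the second-highest bid: 386
Step 4: Surplus = winner's bid - payment = 488 - 386 = 102

102


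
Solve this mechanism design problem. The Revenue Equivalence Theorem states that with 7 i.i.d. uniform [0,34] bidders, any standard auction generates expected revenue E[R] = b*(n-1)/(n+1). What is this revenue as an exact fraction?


Step 1: By Revenue Equivalence, expected revenue = b*(n-1)/(n+1)
Step 2: Substituting n = 7, b = 34
Step 3: Revenue = 34*(7-1)/(7+1) = 34*6/8
Step 4: Revenue = 204/8 = 51/2

51/2


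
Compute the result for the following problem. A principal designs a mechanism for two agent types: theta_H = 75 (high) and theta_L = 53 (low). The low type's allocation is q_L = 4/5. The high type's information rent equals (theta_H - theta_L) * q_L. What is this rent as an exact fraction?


Step 1: theta_H - theta_L = 75 - 53 = 22
Step 2: Information rent = (theta_H - theta_L) * q_L
Step 3: = 22 * 4/5
Step 4: = 88/5

88/5


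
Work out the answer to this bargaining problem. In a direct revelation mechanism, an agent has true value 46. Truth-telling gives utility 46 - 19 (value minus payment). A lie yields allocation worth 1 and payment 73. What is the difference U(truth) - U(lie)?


Step 1: U(truth) = value - payment = 46 - 19 = 27
Step 2: U(lie) = allocation - payment = 1 - 73 = -72
Step 3: IC gap = 27 - (-72) = 99

99


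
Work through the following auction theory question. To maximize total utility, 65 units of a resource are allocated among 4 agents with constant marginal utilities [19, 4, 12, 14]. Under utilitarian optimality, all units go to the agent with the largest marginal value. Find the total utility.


Step 1: The marginal utilities are [19, 4, 12, 14]
Step 2: The highest marginal utility is 19
Step 3: All 65 units go to that agent
Step 4: Total utility = 19 * 65 = 1235

1235


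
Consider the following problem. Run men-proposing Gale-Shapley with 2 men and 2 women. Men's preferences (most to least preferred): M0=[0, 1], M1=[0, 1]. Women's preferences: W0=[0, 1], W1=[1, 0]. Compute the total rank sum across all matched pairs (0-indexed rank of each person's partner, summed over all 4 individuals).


Step 1: Run Gale-Shapley (men propose, women hold best offer):
  M0 proposes to W0; she accepts
  M1 proposes to W0; rejected
  M1 proposes to W1; she accepts
Step 2: Final matching: W0-M0, W1-M1
Step 3: 0-indexed ranks (man's rank of his match, then woman's): 0 + 0 + 1 + 0
Step 4: Total rank sum = 1

1


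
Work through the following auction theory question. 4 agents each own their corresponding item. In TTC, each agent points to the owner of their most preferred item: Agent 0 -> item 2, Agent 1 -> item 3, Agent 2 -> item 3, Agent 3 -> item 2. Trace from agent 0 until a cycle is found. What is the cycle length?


Step 1: Trace the pointer graph from agent 0: 0 -> 2 -> 3 -> 2
Step 2: A cycle is detected when we revisit agent 2
Step 3: The cycle is: 2 -> 3 -> 2
Step 4: Cycle length = 2

2


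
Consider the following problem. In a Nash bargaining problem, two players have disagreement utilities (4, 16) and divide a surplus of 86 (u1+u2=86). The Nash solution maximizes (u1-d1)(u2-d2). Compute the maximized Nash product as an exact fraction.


Step 1: The Nash solution splits surplus symmetrically above the disagreement point
Step 2: u1 = (total + d1 - d2)/2 = (86 + 4 - 16)/2 = 37
Step 3: u2 = (total - d1 + d2)/2 = (86 - 4 + 16)/2 = 49
Step 4: Nash product = (37 - 4) * (49 - 16)
Step 5: = 33 * 33 = 1089

1089


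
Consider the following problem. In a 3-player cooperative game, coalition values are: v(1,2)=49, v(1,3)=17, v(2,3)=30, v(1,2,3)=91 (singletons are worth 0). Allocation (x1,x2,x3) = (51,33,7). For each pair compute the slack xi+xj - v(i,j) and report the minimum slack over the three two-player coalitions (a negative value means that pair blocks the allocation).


Step 1: Slack for coalition (1,2): x1+x2 - v12 = 84 - 49 = 35
Step 2: Slack for coalition (1,3): x1+x3 - v13 = 58 - 17 = 41
Step 3: Slack for coalition (2,3): x2+x3 - v23 = 40 - 30 = 10
Step 4: Minimum slack = min(35, 41, 10) = 10, attained by (2,3); no pair can gain by deviating, so the allocation is in the core

10


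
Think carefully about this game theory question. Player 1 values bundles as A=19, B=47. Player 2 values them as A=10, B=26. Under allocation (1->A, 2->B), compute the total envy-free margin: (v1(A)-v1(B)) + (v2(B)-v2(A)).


Step 1: Player 1's margin = v1(A) - v1(B) = 19 - 47 = -28
Step 2: Player 2's margin = v2(B) - v2(A) = 26 - 10 = 16
Step 3: Total margin = -28 + 16 = -12

-12


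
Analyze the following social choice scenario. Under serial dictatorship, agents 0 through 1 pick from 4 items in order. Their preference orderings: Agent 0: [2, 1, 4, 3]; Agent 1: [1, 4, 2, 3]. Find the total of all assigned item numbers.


Step 1: Agent 0 picks item 2
Step 2: Agent 1 picks item 1
Step 3: Sum = 2 + 1 = 3

3


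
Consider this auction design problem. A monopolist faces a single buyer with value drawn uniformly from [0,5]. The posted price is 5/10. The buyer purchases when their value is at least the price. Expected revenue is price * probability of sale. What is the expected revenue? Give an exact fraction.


Step 1: Posted price r = 1/2, value support [0,5]
Step 2: P(v >= r) = (5 - 1/2)/5 = 9/10
Step 3: Expected revenue = r * P(v >= r) = 1/2 * 9/10
Step 4: Revenue = 9/20

9/20


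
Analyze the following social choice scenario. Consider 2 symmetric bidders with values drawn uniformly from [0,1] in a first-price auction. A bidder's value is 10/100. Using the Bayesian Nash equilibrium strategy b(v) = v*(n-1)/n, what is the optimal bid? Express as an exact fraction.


Step 1: The symmetric BNE bidding function is b(v) = v * (n-1) / n
Step 2: Substitute v = 1/10 and n = 2
Step 3: b = 1/10 * 1/2
Step 4: b = 1/20

1/20


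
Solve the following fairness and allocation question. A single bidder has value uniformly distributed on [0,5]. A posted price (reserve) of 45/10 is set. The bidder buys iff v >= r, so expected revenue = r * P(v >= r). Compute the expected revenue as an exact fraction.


Step 1: Posted price r = 9/2, value support [0,5]
Step 2: P(v >= r) = (5 - 9/2)/5 = 1/10
Step 3: Expected revenue = r * P(v >= r) = 9/2 * 1/10
Step 4: Revenue = 9/20

9/20


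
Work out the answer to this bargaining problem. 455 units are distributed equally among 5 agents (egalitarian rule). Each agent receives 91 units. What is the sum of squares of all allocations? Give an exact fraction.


Step 1: Each agent's share = 455/5 = 91
Step 2: Square of each share = (91)^2 = 8281
Step 3: Sum of squares = 5 * 8281 = 41405

41405


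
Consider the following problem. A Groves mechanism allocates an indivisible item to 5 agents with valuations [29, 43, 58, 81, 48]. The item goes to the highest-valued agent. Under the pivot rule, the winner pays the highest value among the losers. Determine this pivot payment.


Step 1: The efficient winner is agent 3 with value 81
Step 2: Other agents' values: [29, 43, 58, 48]
Step 3: Pivot payment = max(others) = 58
Step 4: The winner pays 58

58


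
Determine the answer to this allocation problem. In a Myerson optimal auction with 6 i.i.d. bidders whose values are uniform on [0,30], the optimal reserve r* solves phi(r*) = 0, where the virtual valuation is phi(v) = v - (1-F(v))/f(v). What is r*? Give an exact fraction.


Step 1: For U[0,30], F(v) = v/30 and f(v) = 1/30
Step 2: phi(v) = v - (1 - v/30)/(1/30) = v - (30 - v) = 2v - 30
Step 3: Set phi(r*) = 0: 2r* - 30 = 0
Step 4: r* = 30/2 = 15 (the number of bidders n = 6 does not enter)

15


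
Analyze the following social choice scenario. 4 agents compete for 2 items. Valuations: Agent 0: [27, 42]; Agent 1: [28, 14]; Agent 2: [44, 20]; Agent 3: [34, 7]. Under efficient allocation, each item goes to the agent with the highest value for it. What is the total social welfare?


Step 1: For each item, find the maximum value among all agents.
Step 2: Item 0 -> Agent 2 (value 44)
Step 3: Item 1 -> Agent 0 (value 42)
Step 4: Total welfare = 44 + 42 = 86

86


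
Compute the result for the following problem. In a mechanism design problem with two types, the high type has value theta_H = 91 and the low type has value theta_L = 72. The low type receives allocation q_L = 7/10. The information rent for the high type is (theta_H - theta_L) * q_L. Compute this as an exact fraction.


Step 1: theta_H - theta_L = 91 - 72 = 19
Step 2: Information rent = (theta_H - theta_L) * q_L
Step 3: = 19 * 7/10
Step 4: = 133/10

133/10


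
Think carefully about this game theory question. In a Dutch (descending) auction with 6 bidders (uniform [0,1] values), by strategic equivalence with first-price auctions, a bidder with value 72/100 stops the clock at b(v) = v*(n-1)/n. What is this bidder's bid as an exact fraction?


Step 1: Dutch auctions are strategically equivalent to first-price auctions
Step 2: The equilibrium bid is b(v) = v*(n-1)/n
Step 3: b = 18/25 * 5/6
Step 4: b = 3/5

3/5


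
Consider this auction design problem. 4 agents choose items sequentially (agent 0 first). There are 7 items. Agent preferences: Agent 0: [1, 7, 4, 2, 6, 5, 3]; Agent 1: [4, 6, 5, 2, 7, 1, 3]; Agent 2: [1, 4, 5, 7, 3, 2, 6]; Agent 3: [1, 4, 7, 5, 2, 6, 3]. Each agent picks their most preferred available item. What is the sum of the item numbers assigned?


Step 1: Agent 0 picks item 1
Step 2: Agent 1 picks item 4
Step 3: Agent 2 picks item 5
Step 4: Agent 3 picks item 7
Step 5: Sum = 1 + 4 + 5 + 7 = 17

17


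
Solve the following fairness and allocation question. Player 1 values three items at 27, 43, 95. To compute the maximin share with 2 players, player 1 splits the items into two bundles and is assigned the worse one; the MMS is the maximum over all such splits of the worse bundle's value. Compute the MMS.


Step 1: Item values = 27, 43, 95
Step 2: Enumerate all 2-bundle partitions and take the smaller bundle:
  Partition 1: {27} vs {43,95} -> bundles 27, 138; min = 27
  Partition 2: {43} vs {27,95} -> bundles 43, 122; min = 43
  Partition 3: {95} vs {27,43} -> bundles 95, 70; min = 70
Step 3: MMS = max(27, 43, 70) = 70

70


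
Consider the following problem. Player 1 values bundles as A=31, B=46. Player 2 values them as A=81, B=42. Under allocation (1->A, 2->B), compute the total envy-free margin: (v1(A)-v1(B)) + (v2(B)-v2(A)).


Step 1: Player 1's margin = v1(A) - v1(B) = 31 - 46 = -15
Step 2: Player 2's margin = v2(B) - v2(A) = 42 - 81 = -39
Step 3: Total margin = -15 + -39 = -54

-54


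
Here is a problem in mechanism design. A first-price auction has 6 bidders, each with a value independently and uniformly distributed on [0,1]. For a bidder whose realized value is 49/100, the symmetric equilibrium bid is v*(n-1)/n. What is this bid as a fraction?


Step 1: The symmetric BNE bidding function is b(v) = v * (n-1) / n
Step 2: Substitute v = 49/100 and n = 6
Step 3: b = 49/100 * 5/6
Step 4: b = 49/120

49/120


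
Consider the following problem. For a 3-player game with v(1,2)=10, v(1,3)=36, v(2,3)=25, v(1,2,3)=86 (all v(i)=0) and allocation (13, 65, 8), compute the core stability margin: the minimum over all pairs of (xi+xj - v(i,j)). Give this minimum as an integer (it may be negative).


Step 1: Slack for coalition (1,2): x1+x2 - v12 = 78 - 10 = 68
Step 2: Slack for coalition (1,3): x1+x3 - v13 = 21 - 36 = -15
Step 3: Slack for coalition (2,3): x2+x3 - v23 = 73 - 25 = 48
Step 4: Minimum slack = min(68, -15, 48) = -15, attained by (1,3); coalition (1,3) can block (slack < 0), so the allocation is not in the core

-15


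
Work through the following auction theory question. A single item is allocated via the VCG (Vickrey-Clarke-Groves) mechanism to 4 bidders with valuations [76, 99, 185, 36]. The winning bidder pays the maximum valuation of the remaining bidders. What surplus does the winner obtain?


Step 1: The winner is the agent with the highest value: agent 2 with value 185
Step 2: Values of other agents: [76, 99, 36]
Step 3: VCG payment = max of others' values = 99
Step 4: Surplus = 185 - 99 = 86

86


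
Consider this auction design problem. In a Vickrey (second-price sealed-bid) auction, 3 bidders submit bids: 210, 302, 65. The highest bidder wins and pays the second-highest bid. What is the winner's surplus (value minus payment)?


Step 1: Sort bids in descending order: 302, 210, 65
Step 2: The winning bid is the highest: 302
Step 3: The payment equals the second-highest bid: 210
Step 4: Surplus = winner's bid - payment = 302 - 210 = 92

92


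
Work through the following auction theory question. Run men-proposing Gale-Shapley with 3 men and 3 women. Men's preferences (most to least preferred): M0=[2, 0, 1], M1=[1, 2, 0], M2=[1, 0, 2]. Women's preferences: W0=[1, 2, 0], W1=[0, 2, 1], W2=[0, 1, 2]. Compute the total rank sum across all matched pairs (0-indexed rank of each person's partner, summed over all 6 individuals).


Step 1: Run Gale-Shapley (men propose, women hold best offer):
  M0 proposes to W2; she accepts
  M1 proposes to W1; she accepts
  M2 proposes to W1; she switches from M1
  M1 proposes to W2; rejected
  M1 proposes to W0; she accepts
Step 2: Final matching: W0-M1, W1-M2, W2-M0
Step 3: 0-indexed ranks (man's rank of his match, then woman's): 2 + 0 + 0 + 1 + 0 + 0
Step 4: Total rank sum = 3

3


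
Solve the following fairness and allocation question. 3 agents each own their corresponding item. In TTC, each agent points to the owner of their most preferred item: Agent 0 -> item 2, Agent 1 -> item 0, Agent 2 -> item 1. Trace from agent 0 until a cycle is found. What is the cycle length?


Step 1: Trace the pointer graph from agent 0: 0 -> 2 -> 1 -> 0
Step 2: A cycle is detected when we revisit agent 0
Step 3: The cycle is: 0 -> 2 -> 1 -> 0
Step 4: Cycle length = 3

3


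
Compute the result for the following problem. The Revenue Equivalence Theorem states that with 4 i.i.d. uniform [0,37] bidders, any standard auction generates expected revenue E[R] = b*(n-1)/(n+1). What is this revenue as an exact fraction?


Step 1: By Revenue Equivalence, expected revenue = b*(n-1)/(n+1)
Step 2: Substituting n = 4, b = 37
Step 3: Revenue = 37*(4-1)/(4+1) = 37*3/5
Step 4: Revenue = 111/5

111/5


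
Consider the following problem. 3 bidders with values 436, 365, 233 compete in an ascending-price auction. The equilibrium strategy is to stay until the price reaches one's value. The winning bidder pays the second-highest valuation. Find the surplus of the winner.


Step 1: Identify the highest value: 436
Step 2: Identify the second-highest value: 365
Step 3: The final price = second-highest value = 365
Step 4: Surplus = 436 - 365 = 71

71


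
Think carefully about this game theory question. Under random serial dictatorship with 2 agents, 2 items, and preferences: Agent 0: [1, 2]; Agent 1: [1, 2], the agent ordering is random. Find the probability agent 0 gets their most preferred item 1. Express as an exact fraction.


Step 1: Agent 0 wants item 1
Step 2: There are 2 possible orderings of agents
Step 3: In 1 orderings, agent 0 gets item 1
Step 4: Probability = 1/2

1/2


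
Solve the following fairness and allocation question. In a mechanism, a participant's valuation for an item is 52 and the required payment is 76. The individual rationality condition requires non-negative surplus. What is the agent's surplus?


Step 1: Surplus = value - payment = 52 - 76 = -24
Step 2: IR is violated (surplus < 0)

-24


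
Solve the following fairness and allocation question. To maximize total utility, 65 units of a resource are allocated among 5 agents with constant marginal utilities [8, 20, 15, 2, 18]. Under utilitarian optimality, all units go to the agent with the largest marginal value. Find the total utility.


Step 1: The marginal utilities are [8, 20, 15, 2, 18]
Step 2: The highest marginal utility is 20
Step 3: All 65 units go to that agent
Step 4: Total utility = 20 * 65 = 1300

1300


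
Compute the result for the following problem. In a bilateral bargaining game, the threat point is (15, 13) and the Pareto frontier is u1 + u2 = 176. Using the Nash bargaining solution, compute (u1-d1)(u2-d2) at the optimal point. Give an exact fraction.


Step 1: The Nash solution splits surplus symmetrically above the disagreement point
Step 2: u1 = (total + d1 - d2)/2 = (176 + 15 - 13)/2 = 89
Step 3: u2 = (total - d1 + d2)/2 = (176 - 15 + 13)/2 = 87
Step 4: Nash product = (89 - 15) * (87 - 13)
Step 5: = 74 * 74 = 5476

5476


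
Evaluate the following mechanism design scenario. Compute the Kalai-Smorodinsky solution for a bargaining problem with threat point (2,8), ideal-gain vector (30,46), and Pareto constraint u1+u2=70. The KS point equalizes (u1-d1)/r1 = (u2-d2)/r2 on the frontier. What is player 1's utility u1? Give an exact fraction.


Step 1: At the KS point, (u1-d1)/r1 = (u2-d2)/r2 = t and u1+u2 = 70
Step 2: u1 = d1 + r1*t and u2 = d2 + r2*t, so (d1 + r1*t) + (d2 + r2*t) = 70
Step 3: t = (70 - 2 - 8)/(30 + 46) = 60/76 = 15/19
Step 4: u1 = d1 + r1*t = 2 + 30 * 15/19 = 488/19
Step 5: (Check: u2 = d2 + r2*t = 842/19; u1+u2 = 488/19 + 842/19 = 70, on the frontier.)

488/19


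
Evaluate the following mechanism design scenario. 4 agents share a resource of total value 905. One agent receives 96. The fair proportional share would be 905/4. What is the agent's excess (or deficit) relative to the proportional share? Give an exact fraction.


Step 1: Proportional share = 905/4
Step 2: Agent's actual allocation = 96
Step 3: Excess = 96 - 905/4 = -521/4

-521/4


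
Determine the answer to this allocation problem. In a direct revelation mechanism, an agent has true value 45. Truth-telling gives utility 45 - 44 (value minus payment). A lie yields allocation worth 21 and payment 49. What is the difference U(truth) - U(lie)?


Step 1: U(truth) = value - payment = 45 - 44 = 1
Step 2: U(lie) = allocation - payment = 21 - 49 = -28
Step 3: IC gap = 1 - (-28) = 29

29


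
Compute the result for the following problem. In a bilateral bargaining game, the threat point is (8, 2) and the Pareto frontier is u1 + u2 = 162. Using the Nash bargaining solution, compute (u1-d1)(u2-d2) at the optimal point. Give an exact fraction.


Step 1: The Nash solution splits surplus symmetrically above the disagreement point
Step 2: u1 = (total + d1 - d2)/2 = (162 + 8 - 2)/2 = 84
Step 3: u2 = (total - d1 + d2)/2 = (162 - 8 + 2)/2 = 78
Step 4: Nash product = (84 - 8) * (78 - 2)
Step 5: = 76 * 76 = 5776

5776


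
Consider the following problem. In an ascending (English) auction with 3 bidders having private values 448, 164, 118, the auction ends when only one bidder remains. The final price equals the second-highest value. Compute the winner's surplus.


Step 1: Identify the highest value: 448
Step 2: Identify the second-highest value: 164
Step 3: The final price = second-highest value = 164
Step 4: Surplus = 448 - 164 = 284

284


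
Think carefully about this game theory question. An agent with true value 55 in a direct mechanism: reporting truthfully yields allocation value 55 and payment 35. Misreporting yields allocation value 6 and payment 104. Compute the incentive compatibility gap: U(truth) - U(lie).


Step 1: U(truth) = value - payment = 55 - 35 = 20
Step 2: U(lie) = allocation - payment = 6 - 104 = -98
Step 3: IC gap = 20 - (-98) = 118

118


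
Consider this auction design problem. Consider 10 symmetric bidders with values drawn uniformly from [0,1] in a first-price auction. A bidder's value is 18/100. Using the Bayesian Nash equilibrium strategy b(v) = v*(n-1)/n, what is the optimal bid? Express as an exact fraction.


Step 1: The symmetric BNE bidding function is b(v) = v * (n-1) / n
Step 2: Substitute v = 9/50 and n = 10
Step 3: b = 9/50 * 9/10
Step 4: b = 81/500

81/500


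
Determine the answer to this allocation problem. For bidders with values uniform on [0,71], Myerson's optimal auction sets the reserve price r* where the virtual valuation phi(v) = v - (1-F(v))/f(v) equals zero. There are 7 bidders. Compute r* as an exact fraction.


Step 1: For U[0,71], F(v) = v/71 and f(v) = 1/71
Step 2: phi(v) = v - (1 - v/71)/(1/71) = v - (71 - v) = 2v - 71
Step 3: Set phi(r*) = 0: 2r* - 71 = 0
Step 4: r* = 71/2 (the number of bidders n = 7 does not enter)

71/2


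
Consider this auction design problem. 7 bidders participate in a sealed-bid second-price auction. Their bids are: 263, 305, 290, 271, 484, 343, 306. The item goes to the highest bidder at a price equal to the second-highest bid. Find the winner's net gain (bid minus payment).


Step 1: Sort bids in descending order: 484, 343, 306, 305, 290, 271, 263
Step 2: The winning bid is the highest: 484
Step 3: The payment equals the second-highest bid: 343
Step 4: Surplus = winner's bid - payment = 484 - 343 = 141

141


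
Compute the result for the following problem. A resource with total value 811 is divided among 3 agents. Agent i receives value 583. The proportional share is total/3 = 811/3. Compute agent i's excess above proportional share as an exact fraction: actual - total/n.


Step 1: Proportional share = 811/3
Step 2: Agent's actual allocation = 583
Step 3: Excess = 583 - 811/3 = 938/3

938/3


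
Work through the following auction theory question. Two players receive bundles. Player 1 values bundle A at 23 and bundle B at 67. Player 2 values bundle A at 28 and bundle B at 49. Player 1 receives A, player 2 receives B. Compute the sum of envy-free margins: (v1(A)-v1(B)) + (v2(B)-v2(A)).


Step 1: Player 1's margin = v1(A) - v1(B) = 23 - 67 = -44
Step 2: Player 2's margin = v2(B) - v2(A) = 49 - 28 = 21
Step 3: Total margin = -44 + 21 = -23

-23


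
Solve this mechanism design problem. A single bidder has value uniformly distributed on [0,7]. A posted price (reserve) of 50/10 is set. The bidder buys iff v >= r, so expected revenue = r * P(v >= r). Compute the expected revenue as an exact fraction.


Step 1: Posted price r = 5, value support [0,7]
Step 2: P(v >= r) = (7 - 5)/7 = 2/7
Step 3: Expected revenue = r * P(v >= r) = 5 * 2/7
Step 4: Revenue = 10/7

10/7
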